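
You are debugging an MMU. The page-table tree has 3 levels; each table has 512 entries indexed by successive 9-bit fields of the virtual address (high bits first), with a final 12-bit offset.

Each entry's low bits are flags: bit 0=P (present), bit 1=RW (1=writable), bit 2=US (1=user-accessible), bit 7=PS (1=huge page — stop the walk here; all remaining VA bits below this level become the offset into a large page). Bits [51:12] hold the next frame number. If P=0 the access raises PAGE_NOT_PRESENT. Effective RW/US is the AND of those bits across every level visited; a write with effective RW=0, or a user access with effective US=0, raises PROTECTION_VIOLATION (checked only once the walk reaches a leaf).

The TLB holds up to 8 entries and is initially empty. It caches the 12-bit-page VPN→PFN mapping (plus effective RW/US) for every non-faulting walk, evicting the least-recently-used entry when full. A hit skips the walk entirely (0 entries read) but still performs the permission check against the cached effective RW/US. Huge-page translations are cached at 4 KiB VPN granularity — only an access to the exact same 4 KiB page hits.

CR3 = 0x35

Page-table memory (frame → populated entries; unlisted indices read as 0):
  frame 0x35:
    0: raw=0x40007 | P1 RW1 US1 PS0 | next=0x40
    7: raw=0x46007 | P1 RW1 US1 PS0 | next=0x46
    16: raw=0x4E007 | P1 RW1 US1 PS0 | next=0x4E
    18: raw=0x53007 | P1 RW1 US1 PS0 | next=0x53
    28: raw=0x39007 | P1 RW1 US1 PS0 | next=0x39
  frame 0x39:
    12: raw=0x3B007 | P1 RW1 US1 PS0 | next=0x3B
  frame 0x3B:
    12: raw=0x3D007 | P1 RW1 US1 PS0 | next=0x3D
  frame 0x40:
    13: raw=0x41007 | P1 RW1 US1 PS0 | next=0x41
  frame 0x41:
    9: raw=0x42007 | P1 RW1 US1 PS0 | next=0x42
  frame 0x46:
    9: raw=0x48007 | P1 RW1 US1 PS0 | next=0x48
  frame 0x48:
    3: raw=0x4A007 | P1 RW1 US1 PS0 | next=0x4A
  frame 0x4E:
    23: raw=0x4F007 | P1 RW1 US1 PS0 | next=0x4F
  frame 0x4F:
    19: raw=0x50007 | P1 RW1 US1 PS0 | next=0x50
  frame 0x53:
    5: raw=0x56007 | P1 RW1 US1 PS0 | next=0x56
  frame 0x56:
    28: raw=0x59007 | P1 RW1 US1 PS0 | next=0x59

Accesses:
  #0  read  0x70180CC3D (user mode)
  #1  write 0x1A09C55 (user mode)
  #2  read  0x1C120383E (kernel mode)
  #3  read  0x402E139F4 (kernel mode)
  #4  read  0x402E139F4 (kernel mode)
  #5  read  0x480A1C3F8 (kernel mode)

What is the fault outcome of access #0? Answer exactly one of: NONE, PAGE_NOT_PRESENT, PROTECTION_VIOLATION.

Walk each access:
#0 VA=0x70180CC3D (r,user):
  L0 @0x35[28] → 0x39007  P=1,RW=1,US=1,PS=0
  L1 @0x39[12] → 0x3B007  P=1,RW=1,US=1,PS=0
  L2 @0x3B[12] → 0x3D007  P=1,RW=1,US=1,PS=0
  ✓ 0x3DC3D  — 3 lookups
#1 VA=0x1A09C55 (w,user):
  L0 @0x35[0] → 0x40007  P=1,RW=1,US=1,PS=0
  L1 @0x40[13] → 0x41007  P=1,RW=1,US=1,PS=0
  L2 @0x41[9] → 0x42007  P=1,RW=1,US=1,PS=0
  ✓ 0x42C55  — 3 lookups
#2 VA=0x1C120383E (r,kernel):
  L0 @0x35[7] → 0x46007  P=1,RW=1,US=1,PS=0
  L1 @0x46[9] → 0x48007  P=1,RW=1,US=1,PS=0
  L2 @0x48[3] → 0x4A007  P=1,RW=1,US=1,PS=0
  ✓ 0x4A83E  — 3 lookups
#3 VA=0x402E139F4 (r,kernel):
  L0 @0x35[16] → 0x4E007  P=1,RW=1,US=1,PS=0
  L1 @0x4E[23] → 0x4F007  P=1,RW=1,US=1,PS=0
  L2 @0x4F[19] → 0x50007  P=1,RW=1,US=1,PS=0
  ✓ 0x509F4  — 3 lookups
#4 VA=0x402E139F4 (r,kernel):
  TLB hit vpn=0x402E13 → PA=0x509F4
#5 VA=0x480A1C3F8 (r,kernel):
  L0 @0x35[18] → 0x53007  P=1,RW=1,US=1,PS=0
  L1 @0x53[5] → 0x56007  P=1,RW=1,US=1,PS=0
  L2 @0x56[28] → 0x59007  P=1,RW=1,US=1,PS=0
  ✓ 0x593F8  — 3 lookups

Access #0 fault: NONE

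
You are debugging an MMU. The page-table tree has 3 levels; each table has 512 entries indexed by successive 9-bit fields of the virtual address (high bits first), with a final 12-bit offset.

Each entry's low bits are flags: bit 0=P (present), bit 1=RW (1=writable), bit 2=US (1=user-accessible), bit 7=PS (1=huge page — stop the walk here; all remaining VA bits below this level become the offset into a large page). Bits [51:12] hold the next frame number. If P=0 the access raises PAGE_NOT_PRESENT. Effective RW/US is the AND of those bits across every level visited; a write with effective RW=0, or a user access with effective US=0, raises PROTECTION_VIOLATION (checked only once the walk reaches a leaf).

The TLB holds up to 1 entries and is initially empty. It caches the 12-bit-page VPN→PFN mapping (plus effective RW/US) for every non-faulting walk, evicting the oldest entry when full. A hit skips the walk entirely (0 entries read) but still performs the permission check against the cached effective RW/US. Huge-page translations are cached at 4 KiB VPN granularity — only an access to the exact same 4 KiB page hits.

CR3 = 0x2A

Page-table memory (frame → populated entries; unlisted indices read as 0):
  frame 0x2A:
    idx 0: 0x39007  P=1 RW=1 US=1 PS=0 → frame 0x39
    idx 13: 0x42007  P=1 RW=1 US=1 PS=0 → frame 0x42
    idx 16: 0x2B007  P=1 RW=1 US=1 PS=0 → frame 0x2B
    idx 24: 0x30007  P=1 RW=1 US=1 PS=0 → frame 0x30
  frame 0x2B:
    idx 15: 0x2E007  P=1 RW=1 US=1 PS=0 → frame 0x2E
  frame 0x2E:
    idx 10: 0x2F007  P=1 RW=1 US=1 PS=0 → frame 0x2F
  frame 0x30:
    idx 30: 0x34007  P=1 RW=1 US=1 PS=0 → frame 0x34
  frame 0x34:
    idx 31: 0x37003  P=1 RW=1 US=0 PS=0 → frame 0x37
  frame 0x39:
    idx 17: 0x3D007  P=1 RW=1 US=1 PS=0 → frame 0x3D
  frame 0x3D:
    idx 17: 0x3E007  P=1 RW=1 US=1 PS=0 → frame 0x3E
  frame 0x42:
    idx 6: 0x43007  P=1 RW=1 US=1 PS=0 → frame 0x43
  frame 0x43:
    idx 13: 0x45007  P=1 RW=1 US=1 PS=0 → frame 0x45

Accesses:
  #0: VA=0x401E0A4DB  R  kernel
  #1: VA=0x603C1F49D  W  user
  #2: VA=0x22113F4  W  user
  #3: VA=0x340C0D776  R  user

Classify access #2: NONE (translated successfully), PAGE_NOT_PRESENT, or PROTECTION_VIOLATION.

Walk each access:
#0 VA=0x401E0A4DB (r,kernel):
  L0 @0x2A[16] → 0x2B007  P=1,RW=1,US=1,PS=0
  L1 @0x2B[15] → 0x2E007  P=1,RW=1,US=1,PS=0
  L2 @0x2E[10] → 0x2F007  P=1,RW=1,US=1,PS=0
  ✓ 0x2F4DB  — 3 lookups
#1 VA=0x603C1F49D (w,user):
  L0 @0x2A[24] → 0x30007  P=1,RW=1,US=1,PS=0
  L1 @0x30[30] → 0x34007  P=1,RW=1,US=1,PS=0
  L2 @0x34[31] → 0x37003  P=1,RW=1,US=0,PS=0
  ✗ PROTECTION_VIOLATION  [3 reads]
#2 VA=0x22113F4 (w,user):
  L0 @0x2A[0] → 0x39007  P=1,RW=1,US=1,PS=0
  L1 @0x39[17] → 0x3D007  P=1,RW=1,US=1,PS=0
  L2 @0x3D[17] → 0x3E007  P=1,RW=1,US=1,PS=0
  ✓ 0x3E3F4  — 3 lookups
#3 VA=0x340C0D776 (r,user):
  L0 @0x2A[13] → 0x42007  P=1,RW=1,US=1,PS=0
  L1 @0x42[6] → 0x43007  P=1,RW=1,US=1,PS=0
  L2 @0x43[13] → 0x45007  P=1,RW=1,US=1,PS=0
  ✓ 0x45776  — 3 lookups

Access #2 fault: NONE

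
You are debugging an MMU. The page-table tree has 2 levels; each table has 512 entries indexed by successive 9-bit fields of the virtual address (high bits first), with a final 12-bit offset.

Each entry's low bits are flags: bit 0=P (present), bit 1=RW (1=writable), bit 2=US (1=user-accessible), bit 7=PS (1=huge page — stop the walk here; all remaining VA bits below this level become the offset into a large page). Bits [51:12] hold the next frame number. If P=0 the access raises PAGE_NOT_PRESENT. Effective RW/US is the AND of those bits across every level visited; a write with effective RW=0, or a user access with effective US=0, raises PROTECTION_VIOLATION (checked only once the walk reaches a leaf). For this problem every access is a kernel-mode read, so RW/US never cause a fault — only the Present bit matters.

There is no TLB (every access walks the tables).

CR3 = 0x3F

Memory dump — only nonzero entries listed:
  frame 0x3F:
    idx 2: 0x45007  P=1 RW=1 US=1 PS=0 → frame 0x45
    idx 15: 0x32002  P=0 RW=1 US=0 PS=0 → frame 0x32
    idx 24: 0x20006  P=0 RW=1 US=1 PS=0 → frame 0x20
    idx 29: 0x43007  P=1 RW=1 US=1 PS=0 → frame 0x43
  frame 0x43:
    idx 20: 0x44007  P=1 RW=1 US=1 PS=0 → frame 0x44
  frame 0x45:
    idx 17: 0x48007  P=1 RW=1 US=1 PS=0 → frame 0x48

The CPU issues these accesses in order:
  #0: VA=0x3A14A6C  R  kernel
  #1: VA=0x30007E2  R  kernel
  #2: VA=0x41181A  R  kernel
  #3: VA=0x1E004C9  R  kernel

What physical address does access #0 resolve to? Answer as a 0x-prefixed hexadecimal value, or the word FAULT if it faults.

Walk each access:
#0 VA=0x3A14A6C (r,kernel):
  [0] read 0x3F idx=29: raw=0x43007 flags P=1 W=1 U=1 S=0
  [1] read 0x43 idx=20: raw=0x44007 flags P=1 W=1 U=1 S=0
  ✓ 0x44A6C  — 2 lookups
#1 VA=0x30007E2 (r,kernel):
  [0] read 0x3F idx=24: raw=0x20006 flags P=0 W=1 U=1 S=0
  ✗ PAGE_NOT_PRESENT  [1 reads]
#2 VA=0x41181A (r,kernel):
  [0] read 0x3F idx=2: raw=0x45007 flags P=1 W=1 U=1 S=0
  [1] read 0x45 idx=17: raw=0x48007 flags P=1 W=1 U=1 S=0
  ✓ 0x4881A  — 2 lookups
#3 VA=0x1E004C9 (r,kernel):
  [0] read 0x3F idx=15: raw=0x32002 flags P=0 W=1 U=0 S=0
  ✗ PAGE_NOT_PRESENT  [1 reads]

Access #0 PA: 0x44A6C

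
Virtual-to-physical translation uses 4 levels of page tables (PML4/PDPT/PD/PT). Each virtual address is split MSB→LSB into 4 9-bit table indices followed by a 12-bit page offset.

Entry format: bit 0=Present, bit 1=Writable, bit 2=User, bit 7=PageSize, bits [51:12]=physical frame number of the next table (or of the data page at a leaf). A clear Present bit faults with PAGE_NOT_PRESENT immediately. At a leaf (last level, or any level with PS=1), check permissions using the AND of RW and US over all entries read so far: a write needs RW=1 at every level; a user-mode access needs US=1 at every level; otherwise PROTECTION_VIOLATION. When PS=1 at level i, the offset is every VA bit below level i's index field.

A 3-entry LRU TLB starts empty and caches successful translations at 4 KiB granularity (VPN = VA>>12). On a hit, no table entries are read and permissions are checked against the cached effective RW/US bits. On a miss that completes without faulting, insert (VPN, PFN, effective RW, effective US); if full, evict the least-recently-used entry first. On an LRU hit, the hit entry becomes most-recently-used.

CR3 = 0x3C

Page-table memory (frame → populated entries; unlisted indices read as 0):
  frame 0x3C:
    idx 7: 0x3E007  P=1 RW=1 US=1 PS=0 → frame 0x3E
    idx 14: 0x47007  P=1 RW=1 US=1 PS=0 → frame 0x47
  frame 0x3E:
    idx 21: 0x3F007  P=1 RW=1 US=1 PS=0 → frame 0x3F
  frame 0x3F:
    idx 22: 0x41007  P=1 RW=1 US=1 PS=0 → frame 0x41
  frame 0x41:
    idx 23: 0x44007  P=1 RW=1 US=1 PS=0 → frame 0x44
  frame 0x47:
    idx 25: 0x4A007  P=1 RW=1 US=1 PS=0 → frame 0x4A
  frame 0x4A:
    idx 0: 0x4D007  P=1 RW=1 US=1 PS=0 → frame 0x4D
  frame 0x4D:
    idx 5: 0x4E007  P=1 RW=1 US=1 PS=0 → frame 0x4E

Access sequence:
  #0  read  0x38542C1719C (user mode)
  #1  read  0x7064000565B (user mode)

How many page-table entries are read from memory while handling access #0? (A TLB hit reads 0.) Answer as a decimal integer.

Trace:
#0 VA=0x38542C1719C (r,user):
  L0 @0x3C[7] → 0x3E007  P=1,RW=1,US=1,PS=0
  L1 @0x3E[21] → 0x3F007  P=1,RW=1,US=1,PS=0
  L2 @0x3F[22] → 0x41007  P=1,RW=1,US=1,PS=0
  L3 @0x41[23] → 0x44007  P=1,RW=1,US=1,PS=0
  ✓ 0x4419C  — 4 lookups
#1 VA=0x7064000565B (r,user):
  L0 @0x3C[14] → 0x47007  P=1,RW=1,US=1,PS=0
  L1 @0x47[25] → 0x4A007  P=1,RW=1,US=1,PS=0
  L2 @0x4A[0] → 0x4D007  P=1,RW=1,US=1,PS=0
  L3 @0x4D[5] → 0x4E007  P=1,RW=1,US=1,PS=0
  ✓ 0x4E65B  — 4 lookups

Entries read for #0: 4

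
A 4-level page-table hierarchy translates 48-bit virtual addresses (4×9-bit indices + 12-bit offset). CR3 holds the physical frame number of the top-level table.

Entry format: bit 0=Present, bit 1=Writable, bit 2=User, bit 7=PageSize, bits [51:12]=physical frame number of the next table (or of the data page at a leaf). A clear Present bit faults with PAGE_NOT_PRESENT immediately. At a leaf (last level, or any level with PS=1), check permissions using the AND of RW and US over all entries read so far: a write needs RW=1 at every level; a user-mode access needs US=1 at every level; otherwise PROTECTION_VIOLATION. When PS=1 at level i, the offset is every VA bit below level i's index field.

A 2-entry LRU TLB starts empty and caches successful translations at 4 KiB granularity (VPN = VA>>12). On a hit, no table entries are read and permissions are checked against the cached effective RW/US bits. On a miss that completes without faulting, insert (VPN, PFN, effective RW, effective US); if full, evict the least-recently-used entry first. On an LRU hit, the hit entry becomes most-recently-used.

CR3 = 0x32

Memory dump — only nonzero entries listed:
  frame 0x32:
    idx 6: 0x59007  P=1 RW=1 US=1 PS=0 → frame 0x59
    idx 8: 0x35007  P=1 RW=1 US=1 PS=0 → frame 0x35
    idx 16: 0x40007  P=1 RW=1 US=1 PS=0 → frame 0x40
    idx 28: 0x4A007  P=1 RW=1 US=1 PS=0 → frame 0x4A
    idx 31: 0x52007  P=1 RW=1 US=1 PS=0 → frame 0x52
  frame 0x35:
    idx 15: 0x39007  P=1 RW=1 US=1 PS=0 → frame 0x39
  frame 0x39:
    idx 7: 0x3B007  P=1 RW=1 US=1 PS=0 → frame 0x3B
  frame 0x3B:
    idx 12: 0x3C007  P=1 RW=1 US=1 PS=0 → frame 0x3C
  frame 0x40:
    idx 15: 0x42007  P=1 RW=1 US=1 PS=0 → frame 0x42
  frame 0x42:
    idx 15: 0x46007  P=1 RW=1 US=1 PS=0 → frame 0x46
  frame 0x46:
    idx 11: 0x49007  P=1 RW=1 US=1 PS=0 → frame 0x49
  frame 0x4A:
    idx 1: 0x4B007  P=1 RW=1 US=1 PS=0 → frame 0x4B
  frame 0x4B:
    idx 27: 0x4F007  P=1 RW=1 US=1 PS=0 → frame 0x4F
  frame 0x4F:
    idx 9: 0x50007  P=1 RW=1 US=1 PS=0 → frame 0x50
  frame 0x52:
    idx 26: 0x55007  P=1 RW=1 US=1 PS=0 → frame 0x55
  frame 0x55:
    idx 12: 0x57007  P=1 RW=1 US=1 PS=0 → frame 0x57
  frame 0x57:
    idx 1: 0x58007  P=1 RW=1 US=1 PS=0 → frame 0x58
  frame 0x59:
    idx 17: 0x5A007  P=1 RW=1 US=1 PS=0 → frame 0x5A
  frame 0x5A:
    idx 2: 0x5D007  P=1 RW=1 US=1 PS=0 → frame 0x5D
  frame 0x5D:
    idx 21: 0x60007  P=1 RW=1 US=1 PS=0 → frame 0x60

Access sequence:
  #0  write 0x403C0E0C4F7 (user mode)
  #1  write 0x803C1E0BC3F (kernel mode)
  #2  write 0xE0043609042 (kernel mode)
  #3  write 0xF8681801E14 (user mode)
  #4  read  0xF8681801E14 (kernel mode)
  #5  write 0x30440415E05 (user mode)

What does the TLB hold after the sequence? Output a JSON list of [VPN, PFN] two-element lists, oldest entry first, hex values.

Walk each access:
#0 VA=0x403C0E0C4F7 (w,user):
  L0 @0x32[8] → 0x35007  P=1,RW=1,US=1,PS=0
  L1 @0x35[15] → 0x39007  P=1,RW=1,US=1,PS=0
  L2 @0x39[7] → 0x3B007  P=1,RW=1,US=1,PS=0
  L3 @0x3B[12] → 0x3C007  P=1,RW=1,US=1,PS=0
  ✓ 0x3C4F7  — 4 lookups
#1 VA=0x803C1E0BC3F (w,kernel):
  L0 @0x32[16] → 0x40007  P=1,RW=1,US=1,PS=0
  L1 @0x40[15] → 0x42007  P=1,RW=1,US=1,PS=0
  L2 @0x42[15] → 0x46007  P=1,RW=1,US=1,PS=0
  L3 @0x46[11] → 0x49007  P=1,RW=1,US=1,PS=0
  ✓ 0x49C3F  — 4 lookups
#2 VA=0xE0043609042 (w,kernel):
  L0 @0x32[28] → 0x4A007  P=1,RW=1,US=1,PS=0
  L1 @0x4A[1] → 0x4B007  P=1,RW=1,US=1,PS=0
  L2 @0x4B[27] → 0x4F007  P=1,RW=1,US=1,PS=0
  L3 @0x4F[9] → 0x50007  P=1,RW=1,US=1,PS=0
  ✓ 0x50042  — 4 lookups
#3 VA=0xF8681801E14 (w,user):
  L0 @0x32[31] → 0x52007  P=1,RW=1,US=1,PS=0
  L1 @0x52[26] → 0x55007  P=1,RW=1,US=1,PS=0
  L2 @0x55[12] → 0x57007  P=1,RW=1,US=1,PS=0
  L3 @0x57[1] → 0x58007  P=1,RW=1,US=1,PS=0
  ✓ 0x58E14  — 4 lookups
#4 VA=0xF8681801E14 (r,kernel):
  TLB hit vpn=0xF8681801 → PA=0x58E14
#5 VA=0x30440415E05 (w,user):
  L0 @0x32[6] → 0x59007  P=1,RW=1,US=1,PS=0
  L1 @0x59[17] → 0x5A007  P=1,RW=1,US=1,PS=0
  L2 @0x5A[2] → 0x5D007  P=1,RW=1,US=1,PS=0
  L3 @0x5D[21] → 0x60007  P=1,RW=1,US=1,PS=0
  ✓ 0x60E05  — 4 lookups

TLB: [["0xF8681801", "0x58"], ["0x30440415", "0x60"]]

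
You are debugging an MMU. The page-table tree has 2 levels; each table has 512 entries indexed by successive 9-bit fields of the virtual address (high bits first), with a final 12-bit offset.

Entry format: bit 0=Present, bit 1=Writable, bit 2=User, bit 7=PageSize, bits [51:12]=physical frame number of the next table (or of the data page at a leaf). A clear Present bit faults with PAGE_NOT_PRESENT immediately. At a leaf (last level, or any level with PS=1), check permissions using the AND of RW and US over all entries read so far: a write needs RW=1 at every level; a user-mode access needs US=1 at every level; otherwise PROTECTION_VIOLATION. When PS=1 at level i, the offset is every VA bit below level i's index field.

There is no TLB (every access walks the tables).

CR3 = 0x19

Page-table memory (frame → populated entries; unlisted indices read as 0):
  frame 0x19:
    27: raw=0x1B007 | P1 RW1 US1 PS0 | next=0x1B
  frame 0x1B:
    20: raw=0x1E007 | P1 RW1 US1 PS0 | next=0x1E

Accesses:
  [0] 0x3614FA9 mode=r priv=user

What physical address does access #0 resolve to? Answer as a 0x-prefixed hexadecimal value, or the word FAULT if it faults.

Walk each access:
#0 VA=0x3614FA9 (r,user):
  L0 @0x19[27] → 0x1B007  P=1,RW=1,US=1,PS=0
  L1 @0x1B[20] → 0x1E007  P=1,RW=1,US=1,PS=0
  ⇒ phys 0x1EFA9  [2 reads]

Access #0 PA: 0x1EFA9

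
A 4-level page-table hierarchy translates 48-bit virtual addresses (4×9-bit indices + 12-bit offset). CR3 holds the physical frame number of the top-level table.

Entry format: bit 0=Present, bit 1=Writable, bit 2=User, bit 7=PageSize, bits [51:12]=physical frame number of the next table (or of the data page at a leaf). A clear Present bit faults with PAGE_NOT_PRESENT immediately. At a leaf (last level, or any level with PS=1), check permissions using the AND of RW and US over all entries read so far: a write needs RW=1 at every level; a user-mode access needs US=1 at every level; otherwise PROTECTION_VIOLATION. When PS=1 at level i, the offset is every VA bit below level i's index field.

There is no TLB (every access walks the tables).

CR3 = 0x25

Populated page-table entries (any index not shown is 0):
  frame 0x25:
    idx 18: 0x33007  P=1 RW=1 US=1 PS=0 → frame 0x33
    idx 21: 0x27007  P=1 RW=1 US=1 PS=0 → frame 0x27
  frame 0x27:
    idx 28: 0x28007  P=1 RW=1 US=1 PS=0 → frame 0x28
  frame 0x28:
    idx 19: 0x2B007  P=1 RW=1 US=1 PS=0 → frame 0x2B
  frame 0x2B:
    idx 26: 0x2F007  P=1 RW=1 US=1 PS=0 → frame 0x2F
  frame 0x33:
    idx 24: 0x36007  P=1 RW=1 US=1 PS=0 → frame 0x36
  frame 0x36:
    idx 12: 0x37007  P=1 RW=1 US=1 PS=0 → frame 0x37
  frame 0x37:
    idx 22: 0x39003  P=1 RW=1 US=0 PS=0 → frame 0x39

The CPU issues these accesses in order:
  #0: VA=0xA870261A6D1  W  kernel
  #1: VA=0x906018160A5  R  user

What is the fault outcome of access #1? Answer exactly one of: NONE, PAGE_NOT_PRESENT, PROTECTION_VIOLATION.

Trace:
#0 VA=0xA870261A6D1 (w,kernel):
  L0 @0x25[21] → 0x27007  P=1,RW=1,US=1,PS=0
  L1 @0x27[28] → 0x28007  P=1,RW=1,US=1,PS=0
  L2 @0x28[19] → 0x2B007  P=1,RW=1,US=1,PS=0
  L3 @0x2B[26] → 0x2F007  P=1,RW=1,US=1,PS=0
  ⇒ phys 0x2F6D1  [4 reads]
#1 VA=0x906018160A5 (r,user):
  L0 @0x25[18] → 0x33007  P=1,RW=1,US=1,PS=0
  L1 @0x33[24] → 0x36007  P=1,RW=1,US=1,PS=0
  L2 @0x36[12] → 0x37007  P=1,RW=1,US=1,PS=0
  L3 @0x37[22] → 0x39003  P=1,RW=1,US=0,PS=0
  → PROTECTION_VIOLATION  (4 entries read)

Access #1 fault: PROTECTION_VIOLATION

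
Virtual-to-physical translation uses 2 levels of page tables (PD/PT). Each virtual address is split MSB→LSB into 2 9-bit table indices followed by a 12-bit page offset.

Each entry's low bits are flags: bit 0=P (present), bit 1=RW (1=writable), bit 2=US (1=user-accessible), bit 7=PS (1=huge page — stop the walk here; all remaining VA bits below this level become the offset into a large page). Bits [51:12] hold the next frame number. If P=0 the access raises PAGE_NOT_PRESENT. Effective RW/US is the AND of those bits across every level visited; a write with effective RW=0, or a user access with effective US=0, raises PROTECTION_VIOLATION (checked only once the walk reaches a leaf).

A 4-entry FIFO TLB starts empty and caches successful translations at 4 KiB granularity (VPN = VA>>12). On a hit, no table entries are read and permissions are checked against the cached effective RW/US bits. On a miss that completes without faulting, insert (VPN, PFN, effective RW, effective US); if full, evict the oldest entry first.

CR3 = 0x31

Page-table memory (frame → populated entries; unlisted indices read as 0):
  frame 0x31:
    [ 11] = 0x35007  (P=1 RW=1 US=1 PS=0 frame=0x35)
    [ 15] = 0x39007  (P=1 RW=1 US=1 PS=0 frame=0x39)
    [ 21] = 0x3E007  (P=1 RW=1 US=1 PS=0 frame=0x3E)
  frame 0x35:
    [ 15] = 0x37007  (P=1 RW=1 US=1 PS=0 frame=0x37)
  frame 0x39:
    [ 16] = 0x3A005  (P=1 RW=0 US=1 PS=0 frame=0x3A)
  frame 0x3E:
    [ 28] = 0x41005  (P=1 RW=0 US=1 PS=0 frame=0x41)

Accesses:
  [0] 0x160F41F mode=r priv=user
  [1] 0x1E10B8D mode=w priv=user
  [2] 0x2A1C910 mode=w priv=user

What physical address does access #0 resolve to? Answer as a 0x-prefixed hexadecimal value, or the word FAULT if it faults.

Walk each access:
#0 VA=0x160F41F (r,user):
  [0] read 0x31 idx=11: raw=0x35007 flags P=1 W=1 U=1 S=0
  [1] read 0x35 idx=15: raw=0x37007 flags P=1 W=1 U=1 S=0
  ✓ 0x3741F  — 2 lookups
#1 VA=0x1E10B8D (w,user):
  [0] read 0x31 idx=15: raw=0x39007 flags P=1 W=1 U=1 S=0
  [1] read 0x39 idx=16: raw=0x3A005 flags P=1 W=0 U=1 S=0
  ✗ PROTECTION_VIOLATION  [2 reads]
#2 VA=0x2A1C910 (w,user):
  [0] read 0x31 idx=21: raw=0x3E007 flags P=1 W=1 U=1 S=0
  [1] read 0x3E idx=28: raw=0x41005 flags P=1 W=0 U=1 S=0
  ✗ PROTECTION_VIOLATION  [2 reads]

Access #0 PA: 0x3741F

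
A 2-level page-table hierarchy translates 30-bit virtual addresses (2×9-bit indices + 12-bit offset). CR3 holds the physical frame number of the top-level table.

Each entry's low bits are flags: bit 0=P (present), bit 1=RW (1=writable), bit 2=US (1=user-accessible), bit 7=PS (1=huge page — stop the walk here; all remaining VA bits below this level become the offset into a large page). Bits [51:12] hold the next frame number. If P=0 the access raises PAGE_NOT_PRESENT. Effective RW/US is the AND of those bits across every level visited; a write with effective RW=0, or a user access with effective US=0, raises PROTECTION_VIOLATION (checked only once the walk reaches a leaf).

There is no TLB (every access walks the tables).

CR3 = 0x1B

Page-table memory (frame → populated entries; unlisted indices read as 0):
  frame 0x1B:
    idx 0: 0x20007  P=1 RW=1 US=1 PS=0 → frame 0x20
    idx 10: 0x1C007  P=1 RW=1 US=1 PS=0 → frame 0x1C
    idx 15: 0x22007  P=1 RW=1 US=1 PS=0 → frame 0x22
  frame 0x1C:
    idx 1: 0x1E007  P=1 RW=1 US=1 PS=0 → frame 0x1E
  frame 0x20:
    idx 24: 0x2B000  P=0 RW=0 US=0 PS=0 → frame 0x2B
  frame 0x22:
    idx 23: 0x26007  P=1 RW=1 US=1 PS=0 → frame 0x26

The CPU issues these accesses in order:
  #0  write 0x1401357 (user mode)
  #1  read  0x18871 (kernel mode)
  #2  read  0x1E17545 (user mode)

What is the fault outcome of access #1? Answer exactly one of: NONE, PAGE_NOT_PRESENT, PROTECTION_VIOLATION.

Walk each access:
#0 VA=0x1401357 (w,user):
  L0 @0x1B[10] → 0x1C007  P=1,RW=1,US=1,PS=0
  L1 @0x1C[1] → 0x1E007  P=1,RW=1,US=1,PS=0
  ⇒ phys 0x1E357  [2 reads]
#1 VA=0x18871 (r,kernel):
  L0 @0x1B[0] → 0x20007  P=1,RW=1,US=1,PS=0
  L1 @0x20[24] → 0x2B000  P=0,RW=0,US=0,PS=0
  ⇒ fault: PAGE_NOT_PRESENT  — 2 lookups
#2 VA=0x1E17545 (r,user):
  L0 @0x1B[15] → 0x22007  P=1,RW=1,US=1,PS=0
  L1 @0x22[23] → 0x26007  P=1,RW=1,US=1,PS=0
  ⇒ phys 0x26545  [2 reads]

Access #1 fault: PAGE_NOT_PRESENT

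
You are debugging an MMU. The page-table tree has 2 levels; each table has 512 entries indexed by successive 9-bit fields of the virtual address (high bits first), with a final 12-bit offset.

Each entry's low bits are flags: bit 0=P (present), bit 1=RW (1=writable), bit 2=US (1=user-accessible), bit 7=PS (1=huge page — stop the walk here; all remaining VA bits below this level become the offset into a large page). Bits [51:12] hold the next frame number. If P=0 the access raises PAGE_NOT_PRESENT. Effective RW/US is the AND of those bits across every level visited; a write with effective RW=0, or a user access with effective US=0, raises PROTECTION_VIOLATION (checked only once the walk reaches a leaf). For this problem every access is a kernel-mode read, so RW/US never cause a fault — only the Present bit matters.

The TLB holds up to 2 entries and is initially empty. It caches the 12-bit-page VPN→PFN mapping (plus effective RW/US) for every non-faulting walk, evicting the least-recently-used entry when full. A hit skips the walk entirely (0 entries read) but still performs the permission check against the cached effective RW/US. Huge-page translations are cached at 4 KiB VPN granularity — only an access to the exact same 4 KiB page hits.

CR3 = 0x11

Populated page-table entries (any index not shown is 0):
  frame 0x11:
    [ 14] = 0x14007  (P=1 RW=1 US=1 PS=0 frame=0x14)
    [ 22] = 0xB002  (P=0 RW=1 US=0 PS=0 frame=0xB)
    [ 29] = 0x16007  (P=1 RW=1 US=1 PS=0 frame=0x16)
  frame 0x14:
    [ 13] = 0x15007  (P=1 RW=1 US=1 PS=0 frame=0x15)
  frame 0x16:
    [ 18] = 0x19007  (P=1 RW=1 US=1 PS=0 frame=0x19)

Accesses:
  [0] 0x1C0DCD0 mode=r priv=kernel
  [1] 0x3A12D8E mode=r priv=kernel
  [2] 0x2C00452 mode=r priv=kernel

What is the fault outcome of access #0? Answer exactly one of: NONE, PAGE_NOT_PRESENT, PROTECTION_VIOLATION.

Trace:
#0 VA=0x1C0DCD0 (r,kernel):
  L0 @0x11[14] → 0x14007  P=1,RW=1,US=1,PS=0
  L1 @0x14[13] → 0x15007  P=1,RW=1,US=1,PS=0
  → PA=0x15CD0  (2 entries read)
#1 VA=0x3A12D8E (r,kernel):
  L0 @0x11[29] → 0x16007  P=1,RW=1,US=1,PS=0
  L1 @0x16[18] → 0x19007  P=1,RW=1,US=1,PS=0
  → PA=0x19D8E  (2 entries read)
#2 VA=0x2C00452 (r,kernel):
  L0 @0x11[22] → 0xB002  P=0,RW=1,US=0,PS=0
  ⇒ fault: PAGE_NOT_PRESENT  — 1 lookups

Access #0 fault: NONE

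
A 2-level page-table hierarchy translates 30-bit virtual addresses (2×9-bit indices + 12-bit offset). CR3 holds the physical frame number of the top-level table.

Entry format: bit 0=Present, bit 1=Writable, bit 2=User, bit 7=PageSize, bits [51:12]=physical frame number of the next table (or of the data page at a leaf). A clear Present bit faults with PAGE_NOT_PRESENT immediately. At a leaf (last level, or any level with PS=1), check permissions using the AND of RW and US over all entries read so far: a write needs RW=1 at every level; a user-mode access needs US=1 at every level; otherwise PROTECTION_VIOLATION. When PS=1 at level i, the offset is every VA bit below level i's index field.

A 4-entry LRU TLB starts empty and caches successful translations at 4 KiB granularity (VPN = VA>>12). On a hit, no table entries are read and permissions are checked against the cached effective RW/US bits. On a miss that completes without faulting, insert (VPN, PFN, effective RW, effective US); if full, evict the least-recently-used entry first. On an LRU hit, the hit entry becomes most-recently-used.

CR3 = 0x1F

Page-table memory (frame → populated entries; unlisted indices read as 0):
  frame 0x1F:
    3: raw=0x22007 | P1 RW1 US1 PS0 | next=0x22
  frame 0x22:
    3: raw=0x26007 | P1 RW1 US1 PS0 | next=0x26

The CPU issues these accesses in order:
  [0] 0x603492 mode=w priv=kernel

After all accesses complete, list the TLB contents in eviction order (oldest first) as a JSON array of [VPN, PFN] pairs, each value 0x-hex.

Walk each access:
#0 VA=0x603492 (w,kernel):
  L0 @0x1F[3] → 0x22007  P=1,RW=1,US=1,PS=0
  L1 @0x22[3] → 0x26007  P=1,RW=1,US=1,PS=0
  → PA=0x26492  (2 entries read)

TLB: [["0x603", "0x26"]]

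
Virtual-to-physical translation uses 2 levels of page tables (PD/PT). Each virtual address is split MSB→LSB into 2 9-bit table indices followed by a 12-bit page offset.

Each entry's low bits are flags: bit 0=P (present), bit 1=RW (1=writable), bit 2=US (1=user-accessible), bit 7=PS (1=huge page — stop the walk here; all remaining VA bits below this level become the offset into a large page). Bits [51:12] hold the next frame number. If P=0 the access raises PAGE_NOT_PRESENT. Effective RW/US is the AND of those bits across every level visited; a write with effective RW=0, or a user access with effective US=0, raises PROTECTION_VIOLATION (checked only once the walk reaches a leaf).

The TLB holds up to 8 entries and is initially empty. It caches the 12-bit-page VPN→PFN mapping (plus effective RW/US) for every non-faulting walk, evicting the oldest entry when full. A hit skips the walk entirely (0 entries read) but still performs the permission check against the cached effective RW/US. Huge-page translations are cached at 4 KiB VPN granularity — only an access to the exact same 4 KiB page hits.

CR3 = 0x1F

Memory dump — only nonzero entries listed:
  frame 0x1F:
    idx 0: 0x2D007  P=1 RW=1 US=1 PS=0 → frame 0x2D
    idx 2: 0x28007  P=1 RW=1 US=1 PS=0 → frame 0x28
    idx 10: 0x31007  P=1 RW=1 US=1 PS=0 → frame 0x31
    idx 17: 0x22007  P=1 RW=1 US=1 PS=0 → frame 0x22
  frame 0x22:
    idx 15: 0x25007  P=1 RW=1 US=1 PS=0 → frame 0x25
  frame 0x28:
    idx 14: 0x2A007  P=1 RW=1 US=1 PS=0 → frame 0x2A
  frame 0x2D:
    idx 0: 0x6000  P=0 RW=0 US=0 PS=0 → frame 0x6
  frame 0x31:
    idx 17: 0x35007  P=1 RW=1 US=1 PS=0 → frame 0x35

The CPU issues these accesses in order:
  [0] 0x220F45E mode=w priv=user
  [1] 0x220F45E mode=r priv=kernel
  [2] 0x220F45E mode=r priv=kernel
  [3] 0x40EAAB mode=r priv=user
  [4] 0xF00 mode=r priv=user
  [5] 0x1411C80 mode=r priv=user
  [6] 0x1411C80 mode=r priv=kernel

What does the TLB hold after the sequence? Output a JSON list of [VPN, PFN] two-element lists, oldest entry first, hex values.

Trace:
#0 VA=0x220F45E (w,user):
  L0: frame=0x1F idx=17 entry=0x22007 [P=1 RW=1 US=1 PS=0]
  L1: frame=0x22 idx=15 entry=0x25007 [P=1 RW=1 US=1 PS=0]
  ⇒ phys 0x2545E  [2 reads]
#1 VA=0x220F45E (r,kernel):
  TLB hit vpn=0x220F → PA=0x2545E
#2 VA=0x220F45E (r,kernel):
  TLB hit vpn=0x220F → PA=0x2545E
#3 VA=0x40EAAB (r,user):
  L0: frame=0x1F idx=2 entry=0x28007 [P=1 RW=1 US=1 PS=0]
  L1: frame=0x28 idx=14 entry=0x2A007 [P=1 RW=1 US=1 PS=0]
  ⇒ phys 0x2AAAB  [2 reads]
#4 VA=0xF00 (r,user):
  L0: frame=0x1F idx=0 entry=0x2D007 [P=1 RW=1 US=1 PS=0]
  L1: frame=0x2D idx=0 entry=0x6000 [P=0 RW=0 US=0 PS=0]
  → PAGE_NOT_PRESENT  (2 entries read)
#5 VA=0x1411C80 (r,user):
  L0: frame=0x1F idx=10 entry=0x31007 [P=1 RW=1 US=1 PS=0]
  L1: frame=0x31 idx=17 entry=0x35007 [P=1 RW=1 US=1 PS=0]
  ⇒ phys 0x35C80  [2 reads]
#6 VA=0x1411C80 (r,kernel):
  TLB hit vpn=0x1411 → PA=0x35C80

TLB: [["0x220F", "0x25"], ["0x40E", "0x2A"], ["0x1411", "0x35"]]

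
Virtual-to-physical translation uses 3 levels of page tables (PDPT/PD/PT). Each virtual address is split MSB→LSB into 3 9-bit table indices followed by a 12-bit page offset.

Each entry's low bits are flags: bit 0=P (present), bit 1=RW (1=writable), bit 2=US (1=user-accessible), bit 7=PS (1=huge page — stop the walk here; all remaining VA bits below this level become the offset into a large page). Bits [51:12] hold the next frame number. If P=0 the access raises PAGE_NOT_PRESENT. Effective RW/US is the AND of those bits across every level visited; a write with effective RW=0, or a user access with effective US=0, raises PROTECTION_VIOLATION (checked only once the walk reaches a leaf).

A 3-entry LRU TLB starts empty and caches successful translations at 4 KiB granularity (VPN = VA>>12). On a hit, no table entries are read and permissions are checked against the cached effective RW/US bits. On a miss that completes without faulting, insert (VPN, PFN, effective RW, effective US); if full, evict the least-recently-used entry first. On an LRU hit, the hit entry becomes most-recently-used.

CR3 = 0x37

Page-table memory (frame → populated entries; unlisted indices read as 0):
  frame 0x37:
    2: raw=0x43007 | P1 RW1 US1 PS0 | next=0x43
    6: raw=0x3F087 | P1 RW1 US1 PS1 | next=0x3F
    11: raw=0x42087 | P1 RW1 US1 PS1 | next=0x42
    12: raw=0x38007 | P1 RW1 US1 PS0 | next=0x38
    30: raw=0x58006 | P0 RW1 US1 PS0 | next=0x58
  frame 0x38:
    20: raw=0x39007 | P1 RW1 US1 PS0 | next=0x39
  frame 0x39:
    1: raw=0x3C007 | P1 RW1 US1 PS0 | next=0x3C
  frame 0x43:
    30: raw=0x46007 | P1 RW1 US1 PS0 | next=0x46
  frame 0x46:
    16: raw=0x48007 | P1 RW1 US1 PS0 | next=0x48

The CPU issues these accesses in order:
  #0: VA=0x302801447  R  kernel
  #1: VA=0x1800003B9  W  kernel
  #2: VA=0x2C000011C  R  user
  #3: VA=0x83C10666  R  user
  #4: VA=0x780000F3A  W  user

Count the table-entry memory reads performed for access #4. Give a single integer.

Per-access translation:
#0 VA=0x302801447 (r,kernel):
  L0 @0x37[12] → 0x38007  P=1,RW=1,US=1,PS=0
  L1 @0x38[20] → 0x39007  P=1,RW=1,US=1,PS=0
  L2 @0x39[1] → 0x3C007  P=1,RW=1,US=1,PS=0
  → PA=0x3C447  (3 entries read)
#1 VA=0x1800003B9 (w,kernel):
  L0 @0x37[6] → 0x3F087  P=1,RW=1,US=1,PS=1
  → PA=0x3F3B9 (huge @L0)  (1 entries read)
#2 VA=0x2C000011C (r,user):
  L0 @0x37[11] → 0x42087  P=1,RW=1,US=1,PS=1
  → PA=0x4211C (huge @L0)  (1 entries read)
#3 VA=0x83C10666 (r,user):
  L0 @0x37[2] → 0x43007  P=1,RW=1,US=1,PS=0
  L1 @0x43[30] → 0x46007  P=1,RW=1,US=1,PS=0
  L2 @0x46[16] → 0x48007  P=1,RW=1,US=1,PS=0
  → PA=0x48666  (3 entries read)
#4 VA=0x780000F3A (w,user):
  L0 @0x37[30] → 0x58006  P=0,RW=1,US=1,PS=0
  ⇒ fault: PAGE_NOT_PRESENT  — 1 lookups

Entries read for #4: 1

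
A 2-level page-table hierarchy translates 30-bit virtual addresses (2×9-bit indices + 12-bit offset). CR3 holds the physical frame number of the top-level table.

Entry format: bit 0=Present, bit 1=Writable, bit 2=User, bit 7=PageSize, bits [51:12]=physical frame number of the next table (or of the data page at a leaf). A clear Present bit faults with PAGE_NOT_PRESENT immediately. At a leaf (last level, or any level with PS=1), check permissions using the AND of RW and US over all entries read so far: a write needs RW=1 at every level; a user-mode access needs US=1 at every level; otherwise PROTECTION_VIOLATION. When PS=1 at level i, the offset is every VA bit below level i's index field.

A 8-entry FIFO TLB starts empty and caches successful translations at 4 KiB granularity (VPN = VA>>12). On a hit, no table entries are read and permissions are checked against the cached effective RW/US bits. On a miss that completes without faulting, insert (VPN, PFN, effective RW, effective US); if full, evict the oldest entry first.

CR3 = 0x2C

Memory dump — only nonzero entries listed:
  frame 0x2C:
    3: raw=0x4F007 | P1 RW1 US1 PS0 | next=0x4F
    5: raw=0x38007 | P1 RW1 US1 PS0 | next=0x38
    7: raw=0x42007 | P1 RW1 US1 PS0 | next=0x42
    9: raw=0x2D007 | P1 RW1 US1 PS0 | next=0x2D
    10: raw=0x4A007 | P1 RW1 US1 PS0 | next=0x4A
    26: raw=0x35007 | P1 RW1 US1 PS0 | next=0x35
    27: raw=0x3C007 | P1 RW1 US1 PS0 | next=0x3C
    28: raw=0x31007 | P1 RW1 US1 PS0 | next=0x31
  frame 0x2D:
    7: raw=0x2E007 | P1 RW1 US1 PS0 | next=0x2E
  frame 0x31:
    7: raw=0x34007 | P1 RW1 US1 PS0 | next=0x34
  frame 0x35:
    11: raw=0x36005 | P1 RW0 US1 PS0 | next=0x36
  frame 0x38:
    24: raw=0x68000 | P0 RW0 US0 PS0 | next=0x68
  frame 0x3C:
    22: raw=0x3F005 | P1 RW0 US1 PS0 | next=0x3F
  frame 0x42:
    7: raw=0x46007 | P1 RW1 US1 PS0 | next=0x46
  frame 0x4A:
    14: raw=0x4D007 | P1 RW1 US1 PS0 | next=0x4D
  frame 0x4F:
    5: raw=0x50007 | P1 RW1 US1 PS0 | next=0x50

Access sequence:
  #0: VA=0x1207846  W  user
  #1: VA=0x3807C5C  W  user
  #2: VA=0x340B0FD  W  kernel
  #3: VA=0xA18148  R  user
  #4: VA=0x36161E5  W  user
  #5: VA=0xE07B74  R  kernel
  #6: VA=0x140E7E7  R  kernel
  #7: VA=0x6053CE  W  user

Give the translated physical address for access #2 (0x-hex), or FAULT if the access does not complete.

Per-access translation:
#0 VA=0x1207846 (w,user):
  L0: frame=0x2C idx=9 entry=0x2D007 [P=1 RW=1 US=1 PS=0]
  L1: frame=0x2D idx=7 entry=0x2E007 [P=1 RW=1 US=1 PS=0]
  ✓ 0x2E846  — 2 lookups
#1 VA=0x3807C5C (w,user):
  L0: frame=0x2C idx=28 entry=0x31007 [P=1 RW=1 US=1 PS=0]
  L1: frame=0x31 idx=7 entry=0x34007 [P=1 RW=1 US=1 PS=0]
  ✓ 0x34C5C  — 2 lookups
#2 VA=0x340B0FD (w,kernel):
  L0: frame=0x2C idx=26 entry=0x35007 [P=1 RW=1 US=1 PS=0]
  L1: frame=0x35 idx=11 entry=0x36005 [P=1 RW=0 US=1 PS=0]
  → PROTECTION_VIOLATION  (2 entries read)
#3 VA=0xA18148 (r,user):
  L0: frame=0x2C idx=5 entry=0x38007 [P=1 RW=1 US=1 PS=0]
  L1: frame=0x38 idx=24 entry=0x68000 [P=0 RW=0 US=0 PS=0]
  → PAGE_NOT_PRESENT  (2 entries read)
#4 VA=0x36161E5 (w,user):
  L0: frame=0x2C idx=27 entry=0x3C007 [P=1 RW=1 US=1 PS=0]
  L1: frame=0x3C idx=22 entry=0x3F005 [P=1 RW=0 US=1 PS=0]
  → PROTECTION_VIOLATION  (2 entries read)
#5 VA=0xE07B74 (r,kernel):
  L0: frame=0x2C idx=7 entry=0x42007 [P=1 RW=1 US=1 PS=0]
  L1: frame=0x42 idx=7 entry=0x46007 [P=1 RW=1 US=1 PS=0]
  ✓ 0x46B74  — 2 lookups
#6 VA=0x140E7E7 (r,kernel):
  L0: frame=0x2C idx=10 entry=0x4A007 [P=1 RW=1 US=1 PS=0]
  L1: frame=0x4A idx=14 entry=0x4D007 [P=1 RW=1 US=1 PS=0]
  ✓ 0x4D7E7  — 2 lookups
#7 VA=0x6053CE (w,user):
  L0: frame=0x2C idx=3 entry=0x4F007 [P=1 RW=1 US=1 PS=0]
  L1: frame=0x4F idx=5 entry=0x50007 [P=1 RW=1 US=1 PS=0]
  ✓ 0x503CE  — 2 lookups

Access #2 PA: FAULT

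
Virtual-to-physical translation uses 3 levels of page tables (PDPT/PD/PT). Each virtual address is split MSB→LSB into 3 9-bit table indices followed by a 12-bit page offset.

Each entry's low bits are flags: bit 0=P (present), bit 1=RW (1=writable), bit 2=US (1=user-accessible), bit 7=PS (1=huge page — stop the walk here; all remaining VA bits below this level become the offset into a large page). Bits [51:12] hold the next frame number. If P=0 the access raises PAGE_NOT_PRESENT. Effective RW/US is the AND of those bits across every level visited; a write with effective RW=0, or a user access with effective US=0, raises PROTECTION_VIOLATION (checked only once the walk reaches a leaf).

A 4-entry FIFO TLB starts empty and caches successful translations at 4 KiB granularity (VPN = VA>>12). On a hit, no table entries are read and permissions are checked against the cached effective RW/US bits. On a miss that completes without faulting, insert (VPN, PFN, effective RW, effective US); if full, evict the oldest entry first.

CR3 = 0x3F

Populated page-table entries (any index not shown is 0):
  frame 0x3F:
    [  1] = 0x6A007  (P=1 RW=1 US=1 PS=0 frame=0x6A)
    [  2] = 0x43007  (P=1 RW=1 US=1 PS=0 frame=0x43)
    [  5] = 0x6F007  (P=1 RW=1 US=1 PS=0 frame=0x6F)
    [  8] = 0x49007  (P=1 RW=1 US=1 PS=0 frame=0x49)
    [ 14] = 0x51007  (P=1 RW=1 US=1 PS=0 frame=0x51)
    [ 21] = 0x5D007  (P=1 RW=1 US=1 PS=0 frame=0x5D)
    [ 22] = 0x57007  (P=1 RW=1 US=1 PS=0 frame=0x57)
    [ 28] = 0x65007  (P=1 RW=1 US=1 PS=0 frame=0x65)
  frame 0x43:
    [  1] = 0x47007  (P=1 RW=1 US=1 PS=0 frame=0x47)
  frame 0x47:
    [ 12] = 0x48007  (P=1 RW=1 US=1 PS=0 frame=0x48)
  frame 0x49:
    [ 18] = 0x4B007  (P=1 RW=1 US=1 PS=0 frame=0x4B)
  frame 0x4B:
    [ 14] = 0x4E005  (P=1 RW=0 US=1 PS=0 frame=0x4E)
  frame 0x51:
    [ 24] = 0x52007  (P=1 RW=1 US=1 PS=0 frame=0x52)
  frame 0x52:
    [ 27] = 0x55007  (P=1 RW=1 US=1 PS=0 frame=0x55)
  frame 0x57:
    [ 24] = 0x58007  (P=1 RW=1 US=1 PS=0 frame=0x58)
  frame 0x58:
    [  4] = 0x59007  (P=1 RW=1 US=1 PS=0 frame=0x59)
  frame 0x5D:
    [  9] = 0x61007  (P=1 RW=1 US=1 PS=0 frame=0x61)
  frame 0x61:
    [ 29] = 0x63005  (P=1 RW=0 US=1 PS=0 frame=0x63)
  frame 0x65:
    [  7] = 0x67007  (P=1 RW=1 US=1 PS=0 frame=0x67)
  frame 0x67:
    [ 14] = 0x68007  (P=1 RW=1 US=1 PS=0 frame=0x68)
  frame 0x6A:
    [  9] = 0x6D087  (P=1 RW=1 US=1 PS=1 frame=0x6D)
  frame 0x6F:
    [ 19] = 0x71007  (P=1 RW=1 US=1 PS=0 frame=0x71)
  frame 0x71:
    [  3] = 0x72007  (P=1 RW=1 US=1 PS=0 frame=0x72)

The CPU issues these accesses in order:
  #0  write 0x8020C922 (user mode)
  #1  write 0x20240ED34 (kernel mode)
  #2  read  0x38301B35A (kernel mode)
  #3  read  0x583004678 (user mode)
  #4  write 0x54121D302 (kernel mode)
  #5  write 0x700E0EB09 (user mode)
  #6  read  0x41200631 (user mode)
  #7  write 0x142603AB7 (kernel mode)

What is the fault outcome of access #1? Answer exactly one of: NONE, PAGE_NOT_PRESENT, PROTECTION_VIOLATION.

Walk each access:
#0 VA=0x8020C922 (w,user):
  [0] read 0x3F idx=2: raw=0x43007 flags P=1 W=1 U=1 S=0
  [1] read 0x43 idx=1: raw=0x47007 flags P=1 W=1 U=1 S=0
  [2] read 0x47 idx=12: raw=0x48007 flags P=1 W=1 U=1 S=0
  → PA=0x48922  (3 entries read)
#1 VA=0x20240ED34 (w,kernel):
  [0] read 0x3F idx=8: raw=0x49007 flags P=1 W=1 U=1 S=0
  [1] read 0x49 idx=18: raw=0x4B007 flags P=1 W=1 U=1 S=0
  [2] read 0x4B idx=14: raw=0x4E005 flags P=1 W=0 U=1 S=0
  ⇒ fault: PROTECTION_VIOLATION  — 3 lookups
#2 VA=0x38301B35A (r,kernel):
  [0] read 0x3F idx=14: raw=0x51007 flags P=1 W=1 U=1 S=0
  [1] read 0x51 idx=24: raw=0x52007 flags P=1 W=1 U=1 S=0
  [2] read 0x52 idx=27: raw=0x55007 flags P=1 W=1 U=1 S=0
  → PA=0x5535A  (3 entries read)
#3 VA=0x583004678 (r,user):
  [0] read 0x3F idx=22: raw=0x57007 flags P=1 W=1 U=1 S=0
  [1] read 0x57 idx=24: raw=0x58007 flags P=1 W=1 U=1 S=0
  [2] read 0x58 idx=4: raw=0x59007 flags P=1 W=1 U=1 S=0
  → PA=0x59678  (3 entries read)
#4 VA=0x54121D302 (w,kernel):
  [0] read 0x3F idx=21: raw=0x5D007 flags P=1 W=1 U=1 S=0
  [1] read 0x5D idx=9: raw=0x61007 flags P=1 W=1 U=1 S=0
  [2] read 0x61 idx=29: raw=0x63005 flags P=1 W=0 U=1 S=0
  ⇒ fault: PROTECTION_VIOLATION  — 3 lookups
#5 VA=0x700E0EB09 (w,user):
  [0] read 0x3F idx=28: raw=0x65007 flags P=1 W=1 U=1 S=0
  [1] read 0x65 idx=7: raw=0x67007 flags P=1 W=1 U=1 S=0
  [2] read 0x67 idx=14: raw=0x68007 flags P=1 W=1 U=1 S=0
  → PA=0x68B09  (3 entries read)
#6 VA=0x41200631 (r,user):
  [0] read 0x3F idx=1: raw=0x6A007 flags P=1 W=1 U=1 S=0
  [1] read 0x6A idx=9: raw=0x6D087 flags P=1 W=1 U=1 S=1
  → PA=0x6D631 (huge @L1)  (2 entries read)
#7 VA=0x142603AB7 (w,kernel):
  [0] read 0x3F idx=5: raw=0x6F007 flags P=1 W=1 U=1 S=0
  [1] read 0x6F idx=19: raw=0x71007 flags P=1 W=1 U=1 S=0
  [2] read 0x71 idx=3: raw=0x72007 flags P=1 W=1 U=1 S=0
  → PA=0x72AB7  (3 entries read)

Access #1 fault: PROTECTION_VIOLATION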